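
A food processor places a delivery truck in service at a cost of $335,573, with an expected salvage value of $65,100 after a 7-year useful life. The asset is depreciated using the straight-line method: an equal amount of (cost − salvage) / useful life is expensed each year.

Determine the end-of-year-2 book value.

$258,295

Depreciable base = $335,573 − $65,100 = $270,473.
Annual expense = $270,473 / 7 = $38,639.
End of year 1: book value $296,934.
End of year 2: book value $258,295.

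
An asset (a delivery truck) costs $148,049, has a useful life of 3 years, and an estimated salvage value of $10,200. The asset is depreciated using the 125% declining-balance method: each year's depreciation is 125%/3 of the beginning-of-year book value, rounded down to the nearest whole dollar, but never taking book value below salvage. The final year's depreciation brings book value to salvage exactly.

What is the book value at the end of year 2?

$50,378

Depreciable base = $148,049 − $10,200 = $137,849.
Year 1: ⌊$148,049 × 125%/3⌋ = $61,687. Book value $86,362.
Year 2: ⌊$86,362 × 125%/3⌋ = $35,984. Book value $50,378.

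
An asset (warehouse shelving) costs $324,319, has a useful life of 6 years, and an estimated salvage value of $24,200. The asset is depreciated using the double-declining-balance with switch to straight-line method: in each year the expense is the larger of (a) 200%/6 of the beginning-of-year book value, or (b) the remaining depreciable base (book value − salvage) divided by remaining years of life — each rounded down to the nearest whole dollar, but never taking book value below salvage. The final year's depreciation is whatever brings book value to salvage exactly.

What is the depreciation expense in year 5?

Depreciable base = $324,319 − $24,200 = $300,119.
Year 1: DB = ⌊$324,319 × 200%/6⌋ = $108,106; SL = ⌊$300,119/6⌋ = $50,019 → take DB $108,106. Book value $216,213.
Year 2: DB = ⌊$216,213 × 200%/6⌋ = $72,071; SL = ⌊$192,013/5⌋ = $38,402 → take DB $72,071. Book value $144,142.
Year 3: DB = ⌊$144,142 × 200%/6⌋ = $48,047; SL = ⌊$119,942/4⌋ = $29,985 → take DB $48,047. Book value $96,095.
Year 4: DB = ⌊$96,095 × 200%/6⌋ = $32,031; SL = ⌊$71,895/3⌋ = $23,965 → take DB $32,031. Book value $64,064.
Year 5: DB = ⌊$64,064 × 200%/6⌋ = $21,354; SL = ⌊$39,864/2⌋ = $19,932 → take DB $21,354. Book value $42,710.

$21,354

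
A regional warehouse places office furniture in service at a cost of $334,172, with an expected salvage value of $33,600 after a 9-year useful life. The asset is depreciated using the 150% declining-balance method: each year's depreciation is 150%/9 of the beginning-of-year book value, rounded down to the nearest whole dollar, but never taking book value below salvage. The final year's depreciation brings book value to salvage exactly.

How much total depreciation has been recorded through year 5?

$199,874

Depreciable base = $334,172 − $33,600 = $300,572.
Year 1: ⌊$334,172 × 150%/9⌋ = $55,695. Book value $278,477.
Year 2: ⌊$278,477 × 150%/9⌋ = $46,412. Book value $232,065.
Year 3: ⌊$232,065 × 150%/9⌋ = $38,677. Book value $193,388.
Year 4: ⌊$193,388 × 150%/9⌋ = $32,231. Book value $161,157.
Year 5: ⌊$161,157 × 150%/9⌋ = $26,859. Book value $134,298.
Accumulated through year 5 = $334,172 − $134,298 = $199,874.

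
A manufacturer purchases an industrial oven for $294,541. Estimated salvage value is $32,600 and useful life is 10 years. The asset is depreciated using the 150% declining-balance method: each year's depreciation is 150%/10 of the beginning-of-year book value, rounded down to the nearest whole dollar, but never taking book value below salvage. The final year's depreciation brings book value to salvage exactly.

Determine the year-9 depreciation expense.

Depreciable base = $294,541 − $32,600 = $261,941.
Year 1: ⌊$294,541 × 150%/10⌋ = $44,181. Book value $250,360.
Year 2: ⌊$250,360 × 150%/10⌋ = $37,554. Book value $212,806.
Year 3: ⌊$212,806 × 150%/10⌋ = $31,920. Book value $180,886.
Year 4: ⌊$180,886 × 150%/10⌋ = $27,132. Book value $153,754.
Year 5: ⌊$153,754 × 150%/10⌋ = $23,063. Book value $130,691.
Year 6: ⌊$130,691 × 150%/10⌋ = $19,603. Book value $111,088.
Year 7: ⌊$111,088 × 150%/10⌋ = $16,663. Book value $94,425.
Year 8: ⌊$94,425 × 150%/10⌋ = $14,163. Book value $80,262.
Year 9: ⌊$80,262 × 150%/10⌋ = $12,039. Book value $68,223.

$12,039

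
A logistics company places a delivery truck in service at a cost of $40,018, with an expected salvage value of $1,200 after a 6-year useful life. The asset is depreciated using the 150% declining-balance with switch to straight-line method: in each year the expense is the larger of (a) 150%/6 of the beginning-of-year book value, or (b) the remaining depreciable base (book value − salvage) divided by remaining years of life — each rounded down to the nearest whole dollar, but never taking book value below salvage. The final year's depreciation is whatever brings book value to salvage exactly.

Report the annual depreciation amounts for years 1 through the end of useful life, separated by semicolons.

Depreciable base = $40,018 − $1,200 = $38,818.
Year 1: DB = ⌊$40,018 × 150%/6⌋ = $10,004; SL = ⌊$38,818/6⌋ = $6,469 → take DB $10,004. Book value $30,014.
Year 2: DB = ⌊$30,014 × 150%/6⌋ = $7,503; SL = ⌊$28,814/5⌋ = $5,762 → take DB $7,503. Book value $22,511.
Year 3: DB = ⌊$22,511 × 150%/6⌋ = $5,627; SL = ⌊$21,311/4⌋ = $5,327 → take DB $5,627. Book value $16,884.
Year 4: DB = ⌊$16,884 × 150%/6⌋ = $4,221; SL = ⌊$15,684/3⌋ = $5,228 → take SL $5,228. Book value $11,656.
Year 5: DB = ⌊$11,656 × 150%/6⌋ = $2,914; SL = ⌊$10,456/2⌋ = $5,228 → take SL $5,228. Book value $6,428.
Year 6 (final): $6,428 − $1,200 = $5,228. Book value $1,200.

$10,004; $7,503; $5,627; $5,228; $5,228; $5,228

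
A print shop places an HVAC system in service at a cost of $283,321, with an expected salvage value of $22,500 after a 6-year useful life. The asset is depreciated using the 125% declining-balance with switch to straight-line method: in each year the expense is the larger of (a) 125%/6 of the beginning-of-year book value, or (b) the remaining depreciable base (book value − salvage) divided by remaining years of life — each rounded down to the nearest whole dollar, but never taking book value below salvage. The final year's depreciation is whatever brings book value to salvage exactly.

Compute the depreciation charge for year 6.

Depreciable base = $283,321 − $22,500 = $260,821.
Year 1: DB = ⌊$283,321 × 125%/6⌋ = $59,025; SL = ⌊$260,821/6⌋ = $43,470 → take DB $59,025. Book value $224,296.
Year 2: DB = ⌊$224,296 × 125%/6⌋ = $46,728; SL = ⌊$201,796/5⌋ = $40,359 → take DB $46,728. Book value $177,568.
Year 3: DB = ⌊$177,568 × 125%/6⌋ = $36,993; SL = ⌊$155,068/4⌋ = $38,767 → take SL $38,767. Book value $138,801.
Year 4: DB = ⌊$138,801 × 125%/6⌋ = $28,916; SL = ⌊$116,301/3⌋ = $38,767 → take SL $38,767. Book value $100,034.
Year 5: DB = ⌊$100,034 × 125%/6⌋ = $20,840; SL = ⌊$77,534/2⌋ = $38,767 → take SL $38,767. Book value $61,267.
Year 6 (final): $61,267 − $22,500 = $38,767. Book value $22,500.

$38,767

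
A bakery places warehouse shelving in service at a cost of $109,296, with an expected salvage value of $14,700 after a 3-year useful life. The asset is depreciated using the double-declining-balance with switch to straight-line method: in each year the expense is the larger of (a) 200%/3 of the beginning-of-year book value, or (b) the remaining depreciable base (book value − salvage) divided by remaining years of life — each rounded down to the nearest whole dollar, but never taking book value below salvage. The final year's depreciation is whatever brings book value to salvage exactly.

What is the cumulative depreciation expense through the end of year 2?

Depreciable base = $109,296 − $14,700 = $94,596.
Year 1: DB = ⌊$109,296 × 200%/3⌋ = $72,864; SL = ⌊$94,596/3⌋ = $31,532 → take DB $72,864. Book value $36,432.
Year 2: DB = ⌊$36,432 × 200%/3⌋ = $24,288; SL = ⌊$21,732/2⌋ = $10,866 → take DB $24,288, capped at $21,732. Book value $14,700.
Accumulated through year 2 = $109,296 − $14,700 = $94,596.

$94,596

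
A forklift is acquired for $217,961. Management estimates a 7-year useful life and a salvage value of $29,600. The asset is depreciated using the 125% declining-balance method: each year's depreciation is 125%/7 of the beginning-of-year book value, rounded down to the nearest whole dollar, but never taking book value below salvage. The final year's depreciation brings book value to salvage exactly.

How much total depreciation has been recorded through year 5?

$136,446

Depreciable base = $217,961 − $29,600 = $188,361.
Year 1: ⌊$217,961 × 125%/7⌋ = $38,921. Book value $179,040.
Year 2: ⌊$179,040 × 125%/7⌋ = $31,971. Book value $147,069.
Year 3: ⌊$147,069 × 125%/7⌋ = $26,262. Book value $120,807.
Year 4: ⌊$120,807 × 125%/7⌋ = $21,572. Book value $99,235.
Year 5: ⌊$99,235 × 125%/7⌋ = $17,720. Book value $81,515.
Accumulated through year 5 = $217,961 − $81,515 = $136,446.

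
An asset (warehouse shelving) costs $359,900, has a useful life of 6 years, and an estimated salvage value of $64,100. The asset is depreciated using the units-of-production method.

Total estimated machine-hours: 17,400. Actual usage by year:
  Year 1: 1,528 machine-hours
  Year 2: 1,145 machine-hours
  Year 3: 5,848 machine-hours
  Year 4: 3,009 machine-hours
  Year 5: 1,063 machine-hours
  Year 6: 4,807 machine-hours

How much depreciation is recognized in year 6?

$81,719

Depreciable base = $359,900 − $64,100 = $295,800.
Rate = $295,800 / 17,400 machine-hours = $17 per machine-hour.
Year 1: 1,528 × $17 = $25,976. Book value $333,924.
Year 2: 1,145 × $17 = $19,465. Book value $314,459.
Year 3: 5,848 × $17 = $99,416. Book value $215,043.
Year 4: 3,009 × $17 = $51,153. Book value $163,890.
Year 5: 1,063 × $17 = $18,071. Book value $145,819.
Year 6: 4,807 × $17 = $81,719. Book value $64,100.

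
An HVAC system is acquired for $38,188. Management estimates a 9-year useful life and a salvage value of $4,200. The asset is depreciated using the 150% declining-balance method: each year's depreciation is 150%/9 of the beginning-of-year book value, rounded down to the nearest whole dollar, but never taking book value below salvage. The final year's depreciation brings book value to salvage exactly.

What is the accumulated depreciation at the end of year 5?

$22,840

Depreciable base = $38,188 − $4,200 = $33,988.
Year 1: ⌊$38,188 × 150%/9⌋ = $6,364. Book value $31,824.
Year 2: ⌊$31,824 × 150%/9⌋ = $5,304. Book value $26,520.
Year 3: ⌊$26,520 × 150%/9⌋ = $4,420. Book value $22,100.
Year 4: ⌊$22,100 × 150%/9⌋ = $3,683. Book value $18,417.
Year 5: ⌊$18,417 × 150%/9⌋ = $3,069. Book value $15,348.
Accumulated through year 5 = $38,188 − $15,348 = $22,840.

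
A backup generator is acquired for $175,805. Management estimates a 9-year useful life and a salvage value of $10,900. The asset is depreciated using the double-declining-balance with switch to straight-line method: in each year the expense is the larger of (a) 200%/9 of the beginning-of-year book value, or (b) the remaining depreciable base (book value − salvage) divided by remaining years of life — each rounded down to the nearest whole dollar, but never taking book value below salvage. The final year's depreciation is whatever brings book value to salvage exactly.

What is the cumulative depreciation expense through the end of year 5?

$125,765

Depreciable base = $175,805 − $10,900 = $164,905.
Year 1: DB = ⌊$175,805 × 200%/9⌋ = $39,067; SL = ⌊$164,905/9⌋ = $18,322 → take DB $39,067. Book value $136,738.
Year 2: DB = ⌊$136,738 × 200%/9⌋ = $30,386; SL = ⌊$125,838/8⌋ = $15,729 → take DB $30,386. Book value $106,352.
Year 3: DB = ⌊$106,352 × 200%/9⌋ = $23,633; SL = ⌊$95,452/7⌋ = $13,636 → take DB $23,633. Book value $82,719.
Year 4: DB = ⌊$82,719 × 200%/9⌋ = $18,382; SL = ⌊$71,819/6⌋ = $11,969 → take DB $18,382. Book value $64,337.
Year 5: DB = ⌊$64,337 × 200%/9⌋ = $14,297; SL = ⌊$53,437/5⌋ = $10,687 → take DB $14,297. Book value $50,040.
Accumulated through year 5 = $175,805 − $50,040 = $125,765.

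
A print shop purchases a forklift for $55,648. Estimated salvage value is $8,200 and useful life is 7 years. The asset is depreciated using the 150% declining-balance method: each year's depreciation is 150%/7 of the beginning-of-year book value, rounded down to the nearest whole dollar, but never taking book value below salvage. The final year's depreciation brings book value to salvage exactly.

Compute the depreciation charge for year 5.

$4,545

Depreciable base = $55,648 − $8,200 = $47,448.
Year 1: ⌊$55,648 × 150%/7⌋ = $11,924. Book value $43,724.
Year 2: ⌊$43,724 × 150%/7⌋ = $9,369. Book value $34,355.
Year 3: ⌊$34,355 × 150%/7⌋ = $7,361. Book value $26,994.
Year 4: ⌊$26,994 × 150%/7⌋ = $5,784. Book value $21,210.
Year 5: ⌊$21,210 × 150%/7⌋ = $4,545. Book value $16,665.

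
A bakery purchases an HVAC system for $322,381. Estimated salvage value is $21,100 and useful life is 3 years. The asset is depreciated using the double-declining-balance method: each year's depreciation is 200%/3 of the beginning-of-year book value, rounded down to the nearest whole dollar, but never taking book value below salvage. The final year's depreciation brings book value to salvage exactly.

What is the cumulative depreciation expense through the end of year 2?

Depreciable base = $322,381 − $21,100 = $301,281.
Year 1: ⌊$322,381 × 200%/3⌋ = $214,920. Book value $107,461.
Year 2: ⌊$107,461 × 200%/3⌋ = $71,640. Book value $35,821.
Accumulated through year 2 = $322,381 − $35,821 = $286,560.

$286,560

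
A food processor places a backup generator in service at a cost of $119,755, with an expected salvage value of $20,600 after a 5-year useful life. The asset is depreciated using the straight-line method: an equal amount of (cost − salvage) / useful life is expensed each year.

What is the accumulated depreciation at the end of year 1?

$19,831

Depreciable base = $119,755 − $20,600 = $99,155.
Annual expense = $99,155 / 5 = $19,831.
End of year 1: book value $99,924.
Accumulated through year 1 = $119,755 − $99,924 = $19,831.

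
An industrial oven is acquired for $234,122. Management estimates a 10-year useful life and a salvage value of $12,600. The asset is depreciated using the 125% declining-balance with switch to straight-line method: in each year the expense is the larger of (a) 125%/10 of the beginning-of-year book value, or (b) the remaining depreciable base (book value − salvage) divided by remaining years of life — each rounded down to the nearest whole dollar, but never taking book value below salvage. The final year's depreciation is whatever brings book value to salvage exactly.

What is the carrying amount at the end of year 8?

Depreciable base = $234,122 − $12,600 = $221,522.
Year 1: DB = ⌊$234,122 × 125%/10⌋ = $29,265; SL = ⌊$221,522/10⌋ = $22,152 → take DB $29,265. Book value $204,857.
Year 2: DB = ⌊$204,857 × 125%/10⌋ = $25,607; SL = ⌊$192,257/9⌋ = $21,361 → take DB $25,607. Book value $179,250.
Year 3: DB = ⌊$179,250 × 125%/10⌋ = $22,406; SL = ⌊$166,650/8⌋ = $20,831 → take DB $22,406. Book value $156,844.
Year 4: DB = ⌊$156,844 × 125%/10⌋ = $19,605; SL = ⌊$144,244/7⌋ = $20,606 → take SL $20,606. Book value $136,238.
Year 5: DB = ⌊$136,238 × 125%/10⌋ = $17,029; SL = ⌊$123,638/6⌋ = $20,606 → take SL $20,606. Book value $115,632.
Year 6: DB = ⌊$115,632 × 125%/10⌋ = $14,454; SL = ⌊$103,032/5⌋ = $20,606 → take SL $20,606. Book value $95,026.
Year 7: DB = ⌊$95,026 × 125%/10⌋ = $11,878; SL = ⌊$82,426/4⌋ = $20,606 → take SL $20,606. Book value $74,420.
Year 8: DB = ⌊$74,420 × 125%/10⌋ = $9,302; SL = ⌊$61,820/3⌋ = $20,606 → take SL $20,606. Book value $53,814.

$53,814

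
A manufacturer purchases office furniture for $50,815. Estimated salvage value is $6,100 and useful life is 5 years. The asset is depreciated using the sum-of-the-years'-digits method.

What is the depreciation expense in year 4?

Depreciable base = $50,815 − $6,100 = $44,715.
Sum of the years' digits = 5+4+3+2+1 = 15.
Year 1: $44,715 × 5/15 = $14,905. Book value $35,910.
Year 2: $44,715 × 4/15 = $11,924. Book value $23,986.
Year 3: $44,715 × 3/15 = $8,943. Book value $15,043.
Year 4: $44,715 × 2/15 = $5,962. Book value $9,081.

$5,962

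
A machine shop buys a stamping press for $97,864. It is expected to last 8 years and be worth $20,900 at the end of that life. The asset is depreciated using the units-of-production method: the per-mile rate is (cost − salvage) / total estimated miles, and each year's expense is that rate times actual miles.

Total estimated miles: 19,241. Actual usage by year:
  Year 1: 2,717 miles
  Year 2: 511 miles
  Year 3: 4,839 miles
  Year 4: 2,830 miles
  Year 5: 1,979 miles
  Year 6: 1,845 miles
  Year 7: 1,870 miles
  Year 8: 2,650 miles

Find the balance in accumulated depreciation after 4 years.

$43,588

Depreciable base = $97,864 − $20,900 = $76,964.
Rate = $76,964 / 19,241 miles = $4 per mile.
Year 1: 2,717 × $4 = $10,868. Book value $86,996.
Year 2: 511 × $4 = $2,044. Book value $84,952.
Year 3: 4,839 × $4 = $19,356. Book value $65,596.
Year 4: 2,830 × $4 = $11,320. Book value $54,276.
Accumulated through year 4 = $97,864 − $54,276 = $43,588.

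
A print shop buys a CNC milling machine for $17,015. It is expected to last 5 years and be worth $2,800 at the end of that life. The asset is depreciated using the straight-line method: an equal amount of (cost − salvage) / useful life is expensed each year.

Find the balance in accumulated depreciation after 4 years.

$11,372

Depreciable base = $17,015 − $2,800 = $14,215.
Annual expense = $14,215 / 5 = $2,843.
End of year 1: book value $14,172.
End of year 2: book value $11,329.
End of year 3: book value $8,486.
End of year 4: book value $5,643.
Accumulated through year 4 = $17,015 − $5,643 = $11,372.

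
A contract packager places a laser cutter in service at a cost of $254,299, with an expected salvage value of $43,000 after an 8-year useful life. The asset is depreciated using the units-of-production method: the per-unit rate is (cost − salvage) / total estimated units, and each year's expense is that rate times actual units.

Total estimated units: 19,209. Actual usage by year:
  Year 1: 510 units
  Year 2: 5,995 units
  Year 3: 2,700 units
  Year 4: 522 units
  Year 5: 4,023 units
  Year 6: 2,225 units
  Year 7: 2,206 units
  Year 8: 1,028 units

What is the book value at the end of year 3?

Depreciable base = $254,299 − $43,000 = $211,299.
Rate = $211,299 / 19,209 units = $11 per unit.
Year 1: 510 × $11 = $5,610. Book value $248,689.
Year 2: 5,995 × $11 = $65,945. Book value $182,744.
Year 3: 2,700 × $11 = $29,700. Book value $153,044.

$153,044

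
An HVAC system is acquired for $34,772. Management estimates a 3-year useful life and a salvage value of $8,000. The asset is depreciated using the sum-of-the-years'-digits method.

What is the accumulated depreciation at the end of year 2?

$22,310

Depreciable base = $34,772 − $8,000 = $26,772.
Sum of the years' digits = 3+2+1 = 6.
Year 1: $26,772 × 3/6 = $13,386. Book value $21,386.
Year 2: $26,772 × 2/6 = $8,924. Book value $12,462.
Accumulated through year 2 = $34,772 − $12,462 = $22,310.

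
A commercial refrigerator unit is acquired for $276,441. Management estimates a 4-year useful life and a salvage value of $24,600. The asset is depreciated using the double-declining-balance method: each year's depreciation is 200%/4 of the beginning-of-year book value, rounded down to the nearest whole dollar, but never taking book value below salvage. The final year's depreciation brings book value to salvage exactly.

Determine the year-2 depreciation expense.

Depreciable base = $276,441 − $24,600 = $251,841.
Year 1: ⌊$276,441 × 200%/4⌋ = $138,220. Book value $138,221.
Year 2: ⌊$138,221 × 200%/4⌋ = $69,110. Book value $69,111.

$69,110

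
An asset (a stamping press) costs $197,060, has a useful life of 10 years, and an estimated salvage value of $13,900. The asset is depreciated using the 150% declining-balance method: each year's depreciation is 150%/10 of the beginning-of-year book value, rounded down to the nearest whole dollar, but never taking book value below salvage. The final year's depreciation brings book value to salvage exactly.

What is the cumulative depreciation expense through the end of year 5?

Depreciable base = $197,060 − $13,900 = $183,160.
Year 1: ⌊$197,060 × 150%/10⌋ = $29,559. Book value $167,501.
Year 2: ⌊$167,501 × 150%/10⌋ = $25,125. Book value $142,376.
Year 3: ⌊$142,376 × 150%/10⌋ = $21,356. Book value $121,020.
Year 4: ⌊$121,020 × 150%/10⌋ = $18,153. Book value $102,867.
Year 5: ⌊$102,867 × 150%/10⌋ = $15,430. Book value $87,437.
Accumulated through year 5 = $197,060 − $87,437 = $109,623.

$109,623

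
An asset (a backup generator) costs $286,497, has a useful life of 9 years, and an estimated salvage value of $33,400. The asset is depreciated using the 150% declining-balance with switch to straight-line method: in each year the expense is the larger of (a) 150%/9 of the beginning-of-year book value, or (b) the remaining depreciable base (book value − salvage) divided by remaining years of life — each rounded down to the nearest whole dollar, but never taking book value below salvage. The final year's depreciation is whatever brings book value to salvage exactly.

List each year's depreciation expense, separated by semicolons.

Depreciable base = $286,497 − $33,400 = $253,097.
Year 1: DB = ⌊$286,497 × 150%/9⌋ = $47,749; SL = ⌊$253,097/9⌋ = $28,121 → take DB $47,749. Book value $238,748.
Year 2: DB = ⌊$238,748 × 150%/9⌋ = $39,791; SL = ⌊$205,348/8⌋ = $25,668 → take DB $39,791. Book value $198,957.
Year 3: DB = ⌊$198,957 × 150%/9⌋ = $33,159; SL = ⌊$165,557/7⌋ = $23,651 → take DB $33,159. Book value $165,798.
Year 4: DB = ⌊$165,798 × 150%/9⌋ = $27,633; SL = ⌊$132,398/6⌋ = $22,066 → take DB $27,633. Book value $138,165.
Year 5: DB = ⌊$138,165 × 150%/9⌋ = $23,027; SL = ⌊$104,765/5⌋ = $20,953 → take DB $23,027. Book value $115,138.
Year 6: DB = ⌊$115,138 × 150%/9⌋ = $19,189; SL = ⌊$81,738/4⌋ = $20,434 → take SL $20,434. Book value $94,704.
Year 7: DB = ⌊$94,704 × 150%/9⌋ = $15,784; SL = ⌊$61,304/3⌋ = $20,434 → take SL $20,434. Book value $74,270.
Year 8: DB = ⌊$74,270 × 150%/9⌋ = $12,378; SL = ⌊$40,870/2⌋ = $20,435 → take SL $20,435. Book value $53,835.
Year 9 (final): $53,835 − $33,400 = $20,435. Book value $33,400.

$47,749; $39,791; $33,159; $27,633; $23,027; $20,434; $20,434; $20,435; $20,435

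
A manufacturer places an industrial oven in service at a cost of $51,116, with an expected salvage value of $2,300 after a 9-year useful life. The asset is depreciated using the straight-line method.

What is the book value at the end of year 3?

Depreciable base = $51,116 − $2,300 = $48,816.
Annual expense = $48,816 / 9 = $5,424.
End of year 1: book value $45,692.
End of year 2: book value $40,268.
End of year 3: book value $34,844.

$34,844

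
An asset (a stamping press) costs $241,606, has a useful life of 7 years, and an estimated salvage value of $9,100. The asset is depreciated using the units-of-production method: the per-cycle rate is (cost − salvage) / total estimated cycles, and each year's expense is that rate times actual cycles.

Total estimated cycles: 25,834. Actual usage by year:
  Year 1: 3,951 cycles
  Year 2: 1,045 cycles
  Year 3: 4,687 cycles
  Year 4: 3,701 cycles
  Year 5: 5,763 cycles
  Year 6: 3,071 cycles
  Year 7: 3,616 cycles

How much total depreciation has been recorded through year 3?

$87,147

Depreciable base = $241,606 − $9,100 = $232,506.
Rate = $232,506 / 25,834 cycles = $9 per cycle.
Year 1: 3,951 × $9 = $35,559. Book value $206,047.
Year 2: 1,045 × $9 = $9,405. Book value $196,642.
Year 3: 4,687 × $9 = $42,183. Book value $154,459.
Accumulated through year 3 = $241,606 − $154,459 = $87,147.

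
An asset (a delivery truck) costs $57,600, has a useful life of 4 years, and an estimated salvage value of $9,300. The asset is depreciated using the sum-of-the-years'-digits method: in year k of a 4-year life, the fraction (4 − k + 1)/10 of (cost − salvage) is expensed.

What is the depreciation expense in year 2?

$14,490

Depreciable base = $57,600 − $9,300 = $48,300.
Sum of the years' digits = 4+3+2+1 = 10.
Year 1: $48,300 × 4/10 = $19,320. Book value $38,280.
Year 2: $48,300 × 3/10 = $14,490. Book value $23,790.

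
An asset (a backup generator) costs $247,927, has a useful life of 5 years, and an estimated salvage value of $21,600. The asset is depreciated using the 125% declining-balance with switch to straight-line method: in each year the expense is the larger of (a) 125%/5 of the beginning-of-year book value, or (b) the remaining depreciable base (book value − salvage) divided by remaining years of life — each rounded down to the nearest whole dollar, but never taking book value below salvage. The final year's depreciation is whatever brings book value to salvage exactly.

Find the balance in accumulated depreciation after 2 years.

$108,467

Depreciable base = $247,927 − $21,600 = $226,327.
Year 1: DB = ⌊$247,927 × 125%/5⌋ = $61,981; SL = ⌊$226,327/5⌋ = $45,265 → take DB $61,981. Book value $185,946.
Year 2: DB = ⌊$185,946 × 125%/5⌋ = $46,486; SL = ⌊$164,346/4⌋ = $41,086 → take DB $46,486. Book value $139,460.
Accumulated through year 2 = $247,927 − $139,460 = $108,467.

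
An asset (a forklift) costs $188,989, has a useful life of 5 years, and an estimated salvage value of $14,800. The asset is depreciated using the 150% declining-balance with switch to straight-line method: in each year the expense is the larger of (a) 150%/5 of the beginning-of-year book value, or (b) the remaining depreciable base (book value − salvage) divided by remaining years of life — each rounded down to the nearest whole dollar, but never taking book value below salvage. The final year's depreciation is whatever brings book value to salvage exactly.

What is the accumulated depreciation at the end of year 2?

$96,383

Depreciable base = $188,989 − $14,800 = $174,189.
Year 1: DB = ⌊$188,989 × 150%/5⌋ = $56,696; SL = ⌊$174,189/5⌋ = $34,837 → take DB $56,696. Book value $132,293.
Year 2: DB = ⌊$132,293 × 150%/5⌋ = $39,687; SL = ⌊$117,493/4⌋ = $29,373 → take DB $39,687. Book value $92,606.
Accumulated through year 2 = $188,989 − $92,606 = $96,383.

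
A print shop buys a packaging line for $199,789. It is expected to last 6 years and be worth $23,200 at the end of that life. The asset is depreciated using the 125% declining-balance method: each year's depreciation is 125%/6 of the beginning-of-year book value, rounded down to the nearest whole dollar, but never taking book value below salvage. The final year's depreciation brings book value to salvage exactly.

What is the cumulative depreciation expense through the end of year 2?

Depreciable base = $199,789 − $23,200 = $176,589.
Year 1: ⌊$199,789 × 125%/6⌋ = $41,622. Book value $158,167.
Year 2: ⌊$158,167 × 125%/6⌋ = $32,951. Book value $125,216.
Accumulated through year 2 = $199,789 − $125,216 = $74,573.

$74,573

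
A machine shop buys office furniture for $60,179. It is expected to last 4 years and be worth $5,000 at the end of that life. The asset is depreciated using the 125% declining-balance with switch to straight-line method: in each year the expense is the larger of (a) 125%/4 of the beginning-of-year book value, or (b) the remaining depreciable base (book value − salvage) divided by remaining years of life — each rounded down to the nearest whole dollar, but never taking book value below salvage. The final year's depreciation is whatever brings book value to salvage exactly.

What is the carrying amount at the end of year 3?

Depreciable base = $60,179 − $5,000 = $55,179.
Year 1: DB = ⌊$60,179 × 125%/4⌋ = $18,805; SL = ⌊$55,179/4⌋ = $13,794 → take DB $18,805. Book value $41,374.
Year 2: DB = ⌊$41,374 × 125%/4⌋ = $12,929; SL = ⌊$36,374/3⌋ = $12,124 → take DB $12,929. Book value $28,445.
Year 3: DB = ⌊$28,445 × 125%/4⌋ = $8,889; SL = ⌊$23,445/2⌋ = $11,722 → take SL $11,722. Book value $16,723.

$16,723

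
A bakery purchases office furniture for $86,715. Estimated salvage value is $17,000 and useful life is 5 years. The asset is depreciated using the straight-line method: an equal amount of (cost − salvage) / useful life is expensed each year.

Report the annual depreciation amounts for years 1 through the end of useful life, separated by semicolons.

$13,943; $13,943; $13,943; $13,943; $13,943

Depreciable base = $86,715 − $17,000 = $69,715.
Annual expense = $69,715 / 5 = $13,943.
End of year 1: book value $72,772.
End of year 2: book value $58,829.
End of year 3: book value $44,886.
End of year 4: book value $30,943.
End of year 5: book value $17,000.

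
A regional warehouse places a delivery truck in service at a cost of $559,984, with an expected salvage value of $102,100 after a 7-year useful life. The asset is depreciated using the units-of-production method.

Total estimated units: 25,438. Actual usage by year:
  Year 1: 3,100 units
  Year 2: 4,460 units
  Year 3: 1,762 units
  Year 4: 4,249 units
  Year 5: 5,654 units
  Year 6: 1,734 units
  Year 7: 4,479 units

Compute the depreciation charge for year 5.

Depreciable base = $559,984 − $102,100 = $457,884.
Rate = $457,884 / 25,438 units = $18 per unit.
Year 1: 3,100 × $18 = $55,800. Book value $504,184.
Year 2: 4,460 × $18 = $80,280. Book value $423,904.
Year 3: 1,762 × $18 = $31,716. Book value $392,188.
Year 4: 4,249 × $18 = $76,482. Book value $315,706.
Year 5: 5,654 × $18 = $101,772. Book value $213,934.

$101,772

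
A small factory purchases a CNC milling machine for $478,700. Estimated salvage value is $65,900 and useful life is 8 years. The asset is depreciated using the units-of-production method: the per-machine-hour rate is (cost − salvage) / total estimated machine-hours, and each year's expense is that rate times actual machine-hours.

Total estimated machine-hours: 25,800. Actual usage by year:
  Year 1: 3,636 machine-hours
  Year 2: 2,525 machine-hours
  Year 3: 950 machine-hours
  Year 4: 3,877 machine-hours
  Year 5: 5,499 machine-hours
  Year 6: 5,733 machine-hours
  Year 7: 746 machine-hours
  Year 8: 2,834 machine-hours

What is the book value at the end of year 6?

Depreciable base = $478,700 − $65,900 = $412,800.
Rate = $412,800 / 25,800 machine-hours = $16 per machine-hour.
Year 1: 3,636 × $16 = $58,176. Book value $420,524.
Year 2: 2,525 × $16 = $40,400. Book value $380,124.
Year 3: 950 × $16 = $15,200. Book value $364,924.
Year 4: 3,877 × $16 = $62,032. Book value $302,892.
Year 5: 5,499 × $16 = $87,984. Book value $214,908.
Year 6: 5,733 × $16 = $91,728. Book value $123,180.

$123,180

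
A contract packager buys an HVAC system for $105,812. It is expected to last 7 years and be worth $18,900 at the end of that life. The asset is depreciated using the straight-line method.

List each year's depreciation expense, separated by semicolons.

$12,416; $12,416; $12,416; $12,416; $12,416; $12,416; $12,416

Depreciable base = $105,812 − $18,900 = $86,912.
Annual expense = $86,912 / 7 = $12,416.
End of year 1: book value $93,396.
End of year 2: book value $80,980.
End of year 3: book value $68,564.
End of year 4: book value $56,148.
End of year 5: book value $43,732.
End of year 6: book value $31,316.
End of year 7: book value $18,900.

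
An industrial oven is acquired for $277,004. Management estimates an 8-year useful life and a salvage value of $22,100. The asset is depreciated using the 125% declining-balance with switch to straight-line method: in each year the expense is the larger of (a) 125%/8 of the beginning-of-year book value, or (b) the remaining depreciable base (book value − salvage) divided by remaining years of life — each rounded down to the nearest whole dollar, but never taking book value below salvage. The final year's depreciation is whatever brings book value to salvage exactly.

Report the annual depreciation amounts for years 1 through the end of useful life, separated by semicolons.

$43,281; $36,519; $30,813; $28,858; $28,858; $28,858; $28,858; $28,859

Depreciable base = $277,004 − $22,100 = $254,904.
Year 1: DB = ⌊$277,004 × 125%/8⌋ = $43,281; SL = ⌊$254,904/8⌋ = $31,863 → take DB $43,281. Book value $233,723.
Year 2: DB = ⌊$233,723 × 125%/8⌋ = $36,519; SL = ⌊$211,623/7⌋ = $30,231 → take DB $36,519. Book value $197,204.
Year 3: DB = ⌊$197,204 × 125%/8⌋ = $30,813; SL = ⌊$175,104/6⌋ = $29,184 → take DB $30,813. Book value $166,391.
Year 4: DB = ⌊$166,391 × 125%/8⌋ = $25,998; SL = ⌊$144,291/5⌋ = $28,858 → take SL $28,858. Book value $137,533.
Year 5: DB = ⌊$137,533 × 125%/8⌋ = $21,489; SL = ⌊$115,433/4⌋ = $28,858 → take SL $28,858. Book value $108,675.
Year 6: DB = ⌊$108,675 × 125%/8⌋ = $16,980; SL = ⌊$86,575/3⌋ = $28,858 → take SL $28,858. Book value $79,817.
Year 7: DB = ⌊$79,817 × 125%/8⌋ = $12,471; SL = ⌊$57,717/2⌋ = $28,858 → take SL $28,858. Book value $50,959.
Year 8 (final): $50,959 − $22,100 = $28,859. Book value $22,100.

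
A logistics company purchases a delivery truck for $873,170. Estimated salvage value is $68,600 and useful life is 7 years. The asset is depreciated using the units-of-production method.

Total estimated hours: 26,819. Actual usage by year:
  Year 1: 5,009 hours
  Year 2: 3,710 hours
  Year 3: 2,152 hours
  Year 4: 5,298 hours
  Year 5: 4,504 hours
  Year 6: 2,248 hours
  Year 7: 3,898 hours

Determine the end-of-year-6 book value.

Depreciable base = $873,170 − $68,600 = $804,570.
Rate = $804,570 / 26,819 hours = $30 per hour.
Year 1: 5,009 × $30 = $150,270. Book value $722,900.
Year 2: 3,710 × $30 = $111,300. Book value $611,600.
Year 3: 2,152 × $30 = $64,560. Book value $547,040.
Year 4: 5,298 × $30 = $158,940. Book value $388,100.
Year 5: 4,504 × $30 = $135,120. Book value $252,980.
Year 6: 2,248 × $30 = $67,440. Book value $185,540.

$185,540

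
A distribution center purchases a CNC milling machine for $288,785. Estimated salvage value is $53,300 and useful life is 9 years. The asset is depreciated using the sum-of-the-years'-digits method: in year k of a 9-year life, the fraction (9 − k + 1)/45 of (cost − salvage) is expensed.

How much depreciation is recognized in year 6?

$20,932

Depreciable base = $288,785 − $53,300 = $235,485.
Sum of the years' digits = 9+8+7+6+5+4+3+2+1 = 45.
Year 1: $235,485 × 9/45 = $47,097. Book value $241,688.
Year 2: $235,485 × 8/45 = $41,864. Book value $199,824.
Year 3: $235,485 × 7/45 = $36,631. Book value $163,193.
Year 4: $235,485 × 6/45 = $31,398. Book value $131,795.
Year 5: $235,485 × 5/45 = $26,165. Book value $105,630.
Year 6: $235,485 × 4/45 = $20,932. Book value $84,698.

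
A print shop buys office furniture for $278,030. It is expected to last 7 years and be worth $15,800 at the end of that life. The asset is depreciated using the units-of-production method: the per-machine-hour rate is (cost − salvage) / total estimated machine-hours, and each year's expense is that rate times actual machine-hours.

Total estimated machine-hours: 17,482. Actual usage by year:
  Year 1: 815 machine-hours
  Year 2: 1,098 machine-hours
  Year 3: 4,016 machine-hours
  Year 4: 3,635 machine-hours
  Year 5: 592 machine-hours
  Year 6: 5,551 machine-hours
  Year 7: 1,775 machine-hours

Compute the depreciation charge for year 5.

Depreciable base = $278,030 − $15,800 = $262,230.
Rate = $262,230 / 17,482 machine-hours = $15 per machine-hour.
Year 1: 815 × $15 = $12,225. Book value $265,805.
Year 2: 1,098 × $15 = $16,470. Book value $249,335.
Year 3: 4,016 × $15 = $60,240. Book value $189,095.
Year 4: 3,635 × $15 = $54,525. Book value $134,570.
Year 5: 592 × $15 = $8,880. Book value $125,690.

$8,880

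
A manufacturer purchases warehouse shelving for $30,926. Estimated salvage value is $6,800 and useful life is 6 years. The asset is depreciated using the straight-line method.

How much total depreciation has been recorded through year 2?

$8,042

Depreciable base = $30,926 − $6,800 = $24,126.
Annual expense = $24,126 / 6 = $4,021.
End of year 1: book value $26,905.
End of year 2: book value $22,884.
Accumulated through year 2 = $30,926 − $22,884 = $8,042.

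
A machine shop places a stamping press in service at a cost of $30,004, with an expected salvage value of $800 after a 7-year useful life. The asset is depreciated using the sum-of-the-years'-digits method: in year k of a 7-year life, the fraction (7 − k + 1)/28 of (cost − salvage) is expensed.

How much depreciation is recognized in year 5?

$3,129

Depreciable base = $30,004 − $800 = $29,204.
Sum of the years' digits = 7+6+5+4+3+2+1 = 28.
Year 1: $29,204 × 7/28 = $7,301. Book value $22,703.
Year 2: $29,204 × 6/28 = $6,258. Book value $16,445.
Year 3: $29,204 × 5/28 = $5,215. Book value $11,230.
Year 4: $29,204 × 4/28 = $4,172. Book value $7,058.
Year 5: $29,204 × 3/28 = $3,129. Book value $3,929.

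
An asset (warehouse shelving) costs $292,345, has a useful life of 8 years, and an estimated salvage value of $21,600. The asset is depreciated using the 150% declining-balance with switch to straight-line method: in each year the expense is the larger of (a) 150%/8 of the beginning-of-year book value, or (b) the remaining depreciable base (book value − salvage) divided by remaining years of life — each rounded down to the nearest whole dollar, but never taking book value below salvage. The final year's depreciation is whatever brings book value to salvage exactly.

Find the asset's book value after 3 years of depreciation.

$156,808

Depreciable base = $292,345 − $21,600 = $270,745.
Year 1: DB = ⌊$292,345 × 150%/8⌋ = $54,814; SL = ⌊$270,745/8⌋ = $33,843 → take DB $54,814. Book value $237,531.
Year 2: DB = ⌊$237,531 × 150%/8⌋ = $44,537; SL = ⌊$215,931/7⌋ = $30,847 → take DB $44,537. Book value $192,994.
Year 3: DB = ⌊$192,994 × 150%/8⌋ = $36,186; SL = ⌊$171,394/6⌋ = $28,565 → take DB $36,186. Book value $156,808.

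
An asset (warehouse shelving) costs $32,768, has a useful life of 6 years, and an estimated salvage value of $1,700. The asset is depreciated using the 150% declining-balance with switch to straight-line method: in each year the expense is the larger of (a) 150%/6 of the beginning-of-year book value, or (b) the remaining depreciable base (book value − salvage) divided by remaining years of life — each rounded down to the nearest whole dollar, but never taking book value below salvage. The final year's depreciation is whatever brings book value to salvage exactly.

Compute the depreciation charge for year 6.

Depreciable base = $32,768 − $1,700 = $31,068.
Year 1: DB = ⌊$32,768 × 150%/6⌋ = $8,192; SL = ⌊$31,068/6⌋ = $5,178 → take DB $8,192. Book value $24,576.
Year 2: DB = ⌊$24,576 × 150%/6⌋ = $6,144; SL = ⌊$22,876/5⌋ = $4,575 → take DB $6,144. Book value $18,432.
Year 3: DB = ⌊$18,432 × 150%/6⌋ = $4,608; SL = ⌊$16,732/4⌋ = $4,183 → take DB $4,608. Book value $13,824.
Year 4: DB = ⌊$13,824 × 150%/6⌋ = $3,456; SL = ⌊$12,124/3⌋ = $4,041 → take SL $4,041. Book value $9,783.
Year 5: DB = ⌊$9,783 × 150%/6⌋ = $2,445; SL = ⌊$8,083/2⌋ = $4,041 → take SL $4,041. Book value $5,742.
Year 6 (final): $5,742 − $1,700 = $4,042. Book value $1,700.

$4,042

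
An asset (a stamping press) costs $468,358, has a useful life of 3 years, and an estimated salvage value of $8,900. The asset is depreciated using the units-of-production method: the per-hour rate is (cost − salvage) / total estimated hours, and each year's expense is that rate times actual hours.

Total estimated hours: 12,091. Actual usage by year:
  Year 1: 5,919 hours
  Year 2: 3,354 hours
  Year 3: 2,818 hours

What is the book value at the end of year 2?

$115,984

Depreciable base = $468,358 − $8,900 = $459,458.
Rate = $459,458 / 12,091 hours = $38 per hour.
Year 1: 5,919 × $38 = $224,922. Book value $243,436.
Year 2: 3,354 × $38 = $127,452. Book value $115,984.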